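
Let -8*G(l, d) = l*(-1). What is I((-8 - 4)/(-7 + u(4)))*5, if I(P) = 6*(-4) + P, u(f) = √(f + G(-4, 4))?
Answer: -1440/13 + 60*√14/91 ≈ -108.30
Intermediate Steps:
G(l, d) = l/8 (G(l, d) = -l*(-1)/8 = -(-1)*l/8 = l/8)
u(f) = √(-½ + f) (u(f) = √(f + (⅛)*(-4)) = √(f - ½) = √(-½ + f))
I(P) = -24 + P
I((-8 - 4)/(-7 + u(4)))*5 = (-24 + (-8 - 4)/(-7 + √(-2 + 4*4)/2))*5 = (-24 - 12/(-7 + √(-2 + 16)/2))*5 = (-24 - 12/(-7 + √14/2))*5 = -120 - 60/(-7 + √14/2)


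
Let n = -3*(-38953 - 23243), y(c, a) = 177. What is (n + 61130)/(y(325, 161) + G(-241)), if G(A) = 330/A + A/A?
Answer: 29850019/21284 ≈ 1402.5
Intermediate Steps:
n = 186588 (n = -3*(-62196) = 186588)
G(A) = 1 + 330/A (G(A) = 330/A + 1 = 1 + 330/A)
(n + 61130)/(y(325, 161) + G(-241)) = (186588 + 61130)/(177 + (330 - 241)/(-241)) = 247718/(177 - 1/241*89) = 247718/(177 - 89/241) = 247718/(42568/241) = 247718*(241/42568) = 29850019/21284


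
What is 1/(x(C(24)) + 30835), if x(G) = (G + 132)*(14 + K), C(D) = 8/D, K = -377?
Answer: -1/17202 ≈ -5.8133e-5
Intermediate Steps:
x(G) = -47916 - 363*G (x(G) = (G + 132)*(14 - 377) = (132 + G)*(-363) = -47916 - 363*G)
1/(x(C(24)) + 30835) = 1/((-47916 - 2904/24) + 30835) = 1/((-47916 - 363*⅓) + 30835) = 1/((-47916 - 121) + 30835) = 1/(-48037 + 30835) = 1/(-17202) = -1/17202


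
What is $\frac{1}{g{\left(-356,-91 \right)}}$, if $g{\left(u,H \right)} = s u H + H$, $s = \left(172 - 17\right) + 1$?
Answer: $\frac{1}{5053685} \approx 1.9788 \cdot 10^{-7}$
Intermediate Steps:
$s = 156$ ($s = 155 + 1 = 156$)
$g{\left(u,H \right)} = H + 156 H u$ ($g{\left(u,H \right)} = 156 u H + H = 156 H u + H = H + 156 H u$)
$\frac{1}{g{\left(-356,-91 \right)}} = \frac{1}{\left(-91\right) \left(1 + 156 \left(-356\right)\right)} = \frac{1}{\left(-91\right) \left(1 - 55536\right)} = \frac{1}{\left(-91\right) \left(-55535\right)} = \frac{1}{5053685}$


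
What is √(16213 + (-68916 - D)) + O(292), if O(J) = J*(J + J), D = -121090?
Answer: 170528 + √68387 ≈ 1.7079e+5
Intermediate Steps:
O(J) = 2*J² (O(J) = J*(2*J) = 2*J²)
√(16213 + (-68916 - D)) + O(292) = √(16213 + (-68916 - 1*(-121090))) + 2*292² = √(16213 + (-68916 + 121090)) + 2*85264 = √(16213 + 52174) + 170528 = √68387 + 170528 = 170528 + √68387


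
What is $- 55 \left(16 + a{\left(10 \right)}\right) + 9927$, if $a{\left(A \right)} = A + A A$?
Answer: $2997$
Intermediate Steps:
$a{\left(A \right)} = A + A^{2}$
$- 55 \left(16 + a{\left(10 \right)}\right) + 9927 = - 55 \left(16 + 10 \left(1 + 10\right)\right) + 9927 = - 55 \left(16 + 10 \cdot 11\right) + 9927 = - 55 \left(16 + 110\right) + 9927 = \left(-55\right) 126 + 9927 = -6930 + 9927 = 2997$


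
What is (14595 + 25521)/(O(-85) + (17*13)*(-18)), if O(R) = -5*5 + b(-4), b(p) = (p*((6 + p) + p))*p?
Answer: -13372/1345 ≈ -9.9420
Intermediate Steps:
b(p) = p**2*(6 + 2*p) (b(p) = (p*(6 + 2*p))*p = p**2*(6 + 2*p))
O(R) = -57 (O(R) = -5*5 + 2*(-4)**2*(3 - 4) = -25 + 2*16*(-1) = -25 - 32 = -57)
(14595 + 25521)/(O(-85) + (17*13)*(-18)) = (14595 + 25521)/(-57 + (17*13)*(-18)) = 40116/(-57 + 221*(-18)) = 40116/(-57 - 3978) = 40116/(-4035) = 40116*(-1/4035) = -13372/1345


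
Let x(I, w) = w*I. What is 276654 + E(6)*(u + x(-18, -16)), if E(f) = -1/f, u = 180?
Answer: 276576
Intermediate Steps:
x(I, w) = I*w
276654 + E(6)*(u + x(-18, -16)) = 276654 + (-1/6)*(180 - 18*(-16)) = 276654 + (-1*⅙)*(180 + 288) = 276654 - ⅙*468 = 276654 - 78 = 276576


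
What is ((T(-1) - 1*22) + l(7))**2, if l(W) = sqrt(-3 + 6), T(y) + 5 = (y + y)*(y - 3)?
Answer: (19 - sqrt(3))**2 ≈ 298.18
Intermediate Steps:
T(y) = -5 + 2*y*(-3 + y) (T(y) = -5 + (y + y)*(y - 3) = -5 + (2*y)*(-3 + y) = -5 + 2*y*(-3 + y))
l(W) = sqrt(3)
((T(-1) - 1*22) + l(7))**2 = (((-5 - 6*(-1) + 2*(-1)**2) - 1*22) + sqrt(3))**2 = (((-5 + 6 + 2*1) - 22) + sqrt(3))**2 = (((-5 + 6 + 2) - 22) + sqrt(3))**2 = ((3 - 22) + sqrt(3))**2 = (-19 + sqrt(3))**2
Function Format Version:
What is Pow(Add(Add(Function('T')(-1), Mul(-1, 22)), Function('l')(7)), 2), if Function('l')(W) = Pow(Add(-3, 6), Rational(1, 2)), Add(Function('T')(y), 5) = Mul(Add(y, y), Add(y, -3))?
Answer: Pow(Add(19, Mul(-1, Pow(3, Rational(1, 2)))), 2) ≈ 298.18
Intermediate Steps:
Function('T')(y) = Add(-5, Mul(2, y, Add(-3, y))) (Function('T')(y) = Add(-5, Mul(Add(y, y), Add(y, -3))) = Add(-5, Mul(Mul(2, y), Add(-3, y))) = Add(-5, Mul(2, y, Add(-3, y))))
Function('l')(W) = Pow(3, Rational(1, 2))
Pow(Add(Add(Function('T')(-1), Mul(-1, 22)), Function('l')(7)), 2) = Pow(Add(Add(Add(-5, Mul(-6, -1), Mul(2, Pow(-1, 2))), Mul(-1, 22)), Pow(3, Rational(1, 2))), 2) = Pow(Add(Add(Add(-5, 6, Mul(2, 1)), -22), Pow(3, Rational(1, 2))), 2) = Pow(Add(Add(Add(-5, 6, 2), -22), Pow(3, Rational(1, 2))), 2) = Pow(Add(Add(3, -22), Pow(3, Rational(1, 2))), 2) = Pow(Add(-19, Pow(3, Rational(1, 2))), 2)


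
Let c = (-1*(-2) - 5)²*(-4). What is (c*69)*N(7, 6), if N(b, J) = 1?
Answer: -2484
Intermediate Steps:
c = -36 (c = (2 - 5)²*(-4) = (-3)²*(-4) = 9*(-4) = -36)
(c*69)*N(7, 6) = -36*69*1 = -2484*1 = -2484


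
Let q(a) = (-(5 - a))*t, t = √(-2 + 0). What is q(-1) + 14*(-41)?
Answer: -574 - 6*I*√2 ≈ -574.0 - 8.4853*I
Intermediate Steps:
t = I*√2 (t = √(-2) = I*√2 ≈ 1.4142*I)
q(a) = I*√2*(-5 + a) (q(a) = (-(5 - a))*(I*√2) = (-5 + a)*(I*√2) = I*√2*(-5 + a))
q(-1) + 14*(-41) = I*√2*(-5 - 1) + 14*(-41) = I*√2*(-6) - 574 = -6*I*√2 - 574 = -574 - 6*I*√2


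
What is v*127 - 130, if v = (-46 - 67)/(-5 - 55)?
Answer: 6551/60 ≈ 109.18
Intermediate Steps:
v = 113/60 (v = -113/(-60) = -113*(-1/60) = 113/60 ≈ 1.8833)
v*127 - 130 = (113/60)*127 - 130 = 14351/60 - 130 = 6551/60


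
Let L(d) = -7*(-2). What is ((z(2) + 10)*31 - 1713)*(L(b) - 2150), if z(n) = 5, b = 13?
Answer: 2665728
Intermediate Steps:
L(d) = 14
((z(2) + 10)*31 - 1713)*(L(b) - 2150) = ((5 + 10)*31 - 1713)*(14 - 2150) = (15*31 - 1713)*(-2136) = (465 - 1713)*(-2136) = -1248*(-2136) = 2665728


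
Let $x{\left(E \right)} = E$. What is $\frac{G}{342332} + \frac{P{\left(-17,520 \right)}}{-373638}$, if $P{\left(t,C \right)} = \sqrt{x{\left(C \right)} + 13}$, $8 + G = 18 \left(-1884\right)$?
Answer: $- \frac{8480}{85583} - \frac{\sqrt{533}}{373638} \approx -0.099147$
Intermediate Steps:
$G = -33920$ ($G = -8 + 18 \left(-1884\right) = -8 - 33912 = -33920$)
$P{\left(t,C \right)} = \sqrt{13 + C}$ ($P{\left(t,C \right)} = \sqrt{C + 13} = \sqrt{13 + C}$)
$\frac{G}{342332} + \frac{P{\left(-17,520 \right)}}{-373638} = - \frac{33920}{342332} + \frac{\sqrt{13 + 520}}{-373638} = \left(-33920\right) \frac{1}{342332} + \sqrt{533} \left(- \frac{1}{373638}\right) = - \frac{8480}{85583} - \frac{\sqrt{533}}{373638}$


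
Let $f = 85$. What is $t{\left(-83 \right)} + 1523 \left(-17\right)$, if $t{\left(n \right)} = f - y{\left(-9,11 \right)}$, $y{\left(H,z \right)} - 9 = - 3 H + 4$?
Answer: $-25846$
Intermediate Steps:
$y{\left(H,z \right)} = 13 - 3 H$ ($y{\left(H,z \right)} = 9 - \left(-4 + 3 H\right) = 13 - 3 H$)
$t{\left(n \right)} = 45$ ($t{\left(n \right)} = 85 - \left(13 - -27\right) = 85 - \left(13 + 27\right) = 85 - 40 = 45$)
$t{\left(-83 \right)} + 1523 \left(-17\right) = 45 + 1523 \left(-17\right) = 45 - 25891 = -25846$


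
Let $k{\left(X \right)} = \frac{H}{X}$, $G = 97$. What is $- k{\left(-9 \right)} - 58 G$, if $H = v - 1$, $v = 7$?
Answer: $- \frac{16876}{3} \approx -5625.3$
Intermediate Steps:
$H = 6$ ($H = 7 - 1 = 6$)
$k{\left(X \right)} = \frac{6}{X}$
$- k{\left(-9 \right)} - 58 G = - \frac{6}{-9} - 5626 = - \frac{6 \left(-1\right)}{9} - 5626 = \left(-1\right) \left(- \frac{2}{3}\right) - 5626 = \frac{2}{3} - 5626 = - \frac{16876}{3}$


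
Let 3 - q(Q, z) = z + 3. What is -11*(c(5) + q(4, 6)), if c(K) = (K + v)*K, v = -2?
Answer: -99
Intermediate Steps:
q(Q, z) = -z (q(Q, z) = 3 - (z + 3) = 3 - (3 + z) = 3 + (-3 - z) = -z)
c(K) = K*(-2 + K) (c(K) = (K - 2)*K = (-2 + K)*K = K*(-2 + K))
-11*(c(5) + q(4, 6)) = -11*(5*(-2 + 5) - 1*6) = -11*(5*3 - 6) = -11*(15 - 6) = -11*9 = -99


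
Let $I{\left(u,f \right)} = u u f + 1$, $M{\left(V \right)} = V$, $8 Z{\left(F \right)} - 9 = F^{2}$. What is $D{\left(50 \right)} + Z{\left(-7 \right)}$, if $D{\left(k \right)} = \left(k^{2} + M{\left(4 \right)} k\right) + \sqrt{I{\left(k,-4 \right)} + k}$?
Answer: $\frac{10829}{4} + i \sqrt{9949} \approx 2707.3 + 99.745 i$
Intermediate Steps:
$Z{\left(F \right)} = \frac{9}{8} + \frac{F^{2}}{8}$
$I{\left(u,f \right)} = 1 + f u^{2}$ ($I{\left(u,f \right)} = u^{2} f + 1 = f u^{2} + 1 = 1 + f u^{2}$)
$D{\left(k \right)} = k^{2} + \sqrt{1 + k - 4 k^{2}} + 4 k$ ($D{\left(k \right)} = \left(k^{2} + 4 k\right) + \sqrt{\left(1 - 4 k^{2}\right) + k} = \left(k^{2} + 4 k\right) + \sqrt{1 + k - 4 k^{2}} = k^{2} + \sqrt{1 + k - 4 k^{2}} + 4 k$)
$D{\left(50 \right)} + Z{\left(-7 \right)} = \left(50^{2} + \sqrt{1 + 50 - 4 \cdot 50^{2}} + 4 \cdot 50\right) + \left(\frac{9}{8} + \frac{\left(-7\right)^{2}}{8}\right) = \left(2500 + \sqrt{1 + 50 - 10000} + 200\right) + \left(\frac{9}{8} + \frac{1}{8} \cdot 49\right) = \left(2500 + \sqrt{1 + 50 - 10000} + 200\right) + \left(\frac{9}{8} + \frac{49}{8}\right) = \left(2500 + \sqrt{-9949} + 200\right) + \frac{29}{4} = \left(2500 + i \sqrt{9949} + 200\right) + \frac{29}{4} = \left(2700 + i \sqrt{9949}\right) + \frac{29}{4} = \frac{10829}{4} + i \sqrt{9949}$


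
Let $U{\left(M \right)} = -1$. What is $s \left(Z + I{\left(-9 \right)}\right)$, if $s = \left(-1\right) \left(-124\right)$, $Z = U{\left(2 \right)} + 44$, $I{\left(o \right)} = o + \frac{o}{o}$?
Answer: $4340$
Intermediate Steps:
$I{\left(o \right)} = 1 + o$ ($I{\left(o \right)} = o + 1 = 1 + o$)
$Z = 43$ ($Z = -1 + 44 = 43$)
$s = 124$
$s \left(Z + I{\left(-9 \right)}\right) = 124 \left(43 + \left(1 - 9\right)\right) = 124 \left(43 - 8\right) = 124 \cdot 35 = 4340$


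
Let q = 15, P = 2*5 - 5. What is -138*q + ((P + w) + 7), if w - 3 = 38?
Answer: -2017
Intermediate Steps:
w = 41 (w = 3 + 38 = 41)
P = 5 (P = 10 - 5 = 5)
-138*q + ((P + w) + 7) = -138*15 + ((5 + 41) + 7) = -2070 + (46 + 7) = -2070 + 53 = -2017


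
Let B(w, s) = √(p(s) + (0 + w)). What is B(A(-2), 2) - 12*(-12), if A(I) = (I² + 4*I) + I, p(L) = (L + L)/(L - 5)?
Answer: 144 + I*√66/3 ≈ 144.0 + 2.708*I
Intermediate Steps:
p(L) = 2*L/(-5 + L) (p(L) = (2*L)/(-5 + L) = 2*L/(-5 + L))
A(I) = I² + 5*I
B(w, s) = √(w + 2*s/(-5 + s)) (B(w, s) = √(2*s/(-5 + s) + (0 + w)) = √(2*s/(-5 + s) + w) = √(w + 2*s/(-5 + s)))
B(A(-2), 2) - 12*(-12) = √((2*2 + (-2*(5 - 2))*(-5 + 2))/(-5 + 2)) - 12*(-12) = √((4 - 2*3*(-3))/(-3)) + 144 = √(-(4 - 6*(-3))/3) + 144 = √(-(4 + 18)/3) + 144 = √(-⅓*22) + 144 = √(-22/3) + 144 = I*√66/3 + 144 = 144 + I*√66/3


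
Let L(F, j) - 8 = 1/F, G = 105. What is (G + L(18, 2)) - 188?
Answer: -1349/18 ≈ -74.944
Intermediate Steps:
L(F, j) = 8 + 1/F
(G + L(18, 2)) - 188 = (105 + (8 + 1/18)) - 188 = (105 + 145/18) - 188 = 2035/18 - 188 = -1349/18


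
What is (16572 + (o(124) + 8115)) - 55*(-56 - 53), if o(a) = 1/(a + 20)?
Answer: 4418209/144 ≈ 30682.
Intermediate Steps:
o(a) = 1/(20 + a)
(16572 + (o(124) + 8115)) - 55*(-56 - 53) = (16572 + (1/(20 + 124) + 8115)) - 55*(-56 - 53) = (16572 + (1/144 + 8115)) - 55*(-109) = (16572 + (1/144 + 8115)) + 5995 = (16572 + 1168561/144) + 5995 = 3554929/144 + 5995 = 4418209/144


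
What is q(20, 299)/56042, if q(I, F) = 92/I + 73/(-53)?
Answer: 61/1060795 ≈ 5.7504e-5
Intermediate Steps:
q(I, F) = -73/53 + 92/I (q(I, F) = 92/I + 73*(-1/53) = 92/I - 73/53 = -73/53 + 92/I)
q(20, 299)/56042 = (-73/53 + 92/20)/56042 = (-73/53 + 92*(1/20))*(1/56042) = (-73/53 + 23/5)*(1/56042) = (854/265)*(1/56042) = 61/1060795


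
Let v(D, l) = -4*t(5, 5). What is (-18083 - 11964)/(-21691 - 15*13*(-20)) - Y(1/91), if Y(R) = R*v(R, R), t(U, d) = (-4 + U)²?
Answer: 2805441/1618981 ≈ 1.7328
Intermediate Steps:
v(D, l) = -4 (v(D, l) = -4*(-4 + 5)² = -4*1² = -4*1 = -4)
Y(R) = -4*R (Y(R) = R*(-4) = -4*R)
(-18083 - 11964)/(-21691 - 15*13*(-20)) - Y(1/91) = (-18083 - 11964)/(-21691 - 15*13*(-20)) - (-4)/91 = -30047/(-21691 - 195*(-20)) - (-4)/91 = -30047/(-21691 + 3900) - 1*(-4/91) = -30047/(-17791) + 4/91 = -30047*(-1/17791) + 4/91 = 30047/17791 + 4/91 = 2805441/1618981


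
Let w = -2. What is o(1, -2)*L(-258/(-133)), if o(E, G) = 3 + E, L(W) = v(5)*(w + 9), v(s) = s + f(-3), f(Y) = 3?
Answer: 224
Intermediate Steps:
v(s) = 3 + s (v(s) = s + 3 = 3 + s)
L(W) = 56 (L(W) = (3 + 5)*(-2 + 9) = 8*7 = 56)
o(1, -2)*L(-258/(-133)) = (3 + 1)*56 = 4*56 = 224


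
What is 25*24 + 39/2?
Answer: 1239/2 ≈ 619.50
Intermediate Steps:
25*24 + 39/2 = 600 + 39*(½) = 600 + 39/2 = 1239/2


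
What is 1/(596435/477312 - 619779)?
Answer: -477312/295827357613 ≈ -1.6135e-6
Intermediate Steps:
1/(596435/477312 - 619779) = 1/(-295827357613/477312) = -477312/295827357613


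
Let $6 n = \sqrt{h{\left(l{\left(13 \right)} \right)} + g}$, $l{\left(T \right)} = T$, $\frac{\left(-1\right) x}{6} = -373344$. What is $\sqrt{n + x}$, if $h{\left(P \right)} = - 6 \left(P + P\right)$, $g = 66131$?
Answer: $\frac{\sqrt{80642304 + 30 \sqrt{2639}}}{6} \approx 1496.7$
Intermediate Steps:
$x = 2240064$ ($x = \left(-6\right) \left(-373344\right) = 2240064$)
$h{\left(P \right)} = - 12 P$ ($h{\left(P \right)} = - 6 \cdot 2 P = - 12 P$)
$n = \frac{5 \sqrt{2639}}{6}$ ($n = \frac{\sqrt{\left(-12\right) 13 + 66131}}{6} = \frac{\sqrt{-156 + 66131}}{6} = \frac{\sqrt{65975}}{6} = \frac{5 \sqrt{2639}}{6} \approx 42.809$)
$\sqrt{n + x} = \sqrt{\frac{5 \sqrt{2639}}{6} + 2240064} = \sqrt{2240064 + \frac{5 \sqrt{2639}}{6}}$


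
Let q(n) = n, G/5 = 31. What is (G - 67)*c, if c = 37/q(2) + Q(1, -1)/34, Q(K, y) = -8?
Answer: 27324/17 ≈ 1607.3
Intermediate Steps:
G = 155 (G = 5*31 = 155)
c = 621/34 (c = 37/2 - 8/34 = 37*(½) - 8*1/34 = 37/2 - 4/17 = 621/34 ≈ 18.265)
(G - 67)*c = (155 - 67)*(621/34) = 88*(621/34) = 27324/17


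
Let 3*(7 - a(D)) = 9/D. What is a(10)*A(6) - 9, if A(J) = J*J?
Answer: 1161/5 ≈ 232.20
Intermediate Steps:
A(J) = J**2
a(D) = 7 - 3/D
a(10)*A(6) - 9 = (7 - 3/10)*6**2 - 9 = (7 - 3*1/10)*36 - 9 = (7 - 3/10)*36 - 9 = (67/10)*36 - 9 = 1206/5 - 9 = 1161/5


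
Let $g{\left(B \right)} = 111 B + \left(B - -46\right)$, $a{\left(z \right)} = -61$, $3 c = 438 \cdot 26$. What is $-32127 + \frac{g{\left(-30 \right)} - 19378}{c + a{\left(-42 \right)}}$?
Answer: $- \frac{40005679}{1245} \approx -32133.0$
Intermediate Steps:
$c = 3796$ ($c = \frac{438 \cdot 26}{3} = \frac{1}{3} \cdot 11388 = 3796$)
$g{\left(B \right)} = 46 + 112 B$ ($g{\left(B \right)} = 111 B + \left(B + 46\right) = 111 B + \left(46 + B\right) = 46 + 112 B$)
$-32127 + \frac{g{\left(-30 \right)} - 19378}{c + a{\left(-42 \right)}} = -32127 + \frac{\left(46 + 112 \left(-30\right)\right) - 19378}{3796 - 61} = -32127 + \frac{\left(46 - 3360\right) - 19378}{3735} = -32127 + \left(-3314 - 19378\right) \frac{1}{3735} = -32127 - \frac{7564}{1245} = - \frac{40005679}{1245}$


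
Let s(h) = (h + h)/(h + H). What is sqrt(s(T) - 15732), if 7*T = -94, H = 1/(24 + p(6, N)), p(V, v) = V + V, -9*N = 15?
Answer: 6*I*sqrt(4982969497)/3377 ≈ 125.42*I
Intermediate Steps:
N = -5/3 (N = -1/9*15 = -5/3 ≈ -1.6667)
p(V, v) = 2*V
H = 1/36 (H = 1/(24 + 2*6) = 1/(24 + 12) = 1/36 ≈ 0.027778)
T = -94/7 (T = (1/7)*(-94) = -94/7 ≈ -13.429)
s(h) = 2*h/(1/36 + h) (s(h) = (h + h)/(h + 1/36) = (2*h)/(1/36 + h) = 2*h/(1/36 + h))
sqrt(s(T) - 15732) = sqrt(72*(-94/7)/(1 + 36*(-94/7)) - 15732) = sqrt(72*(-94/7)/(1 - 3384/7) - 15732) = sqrt(72*(-94/7)/(-3377/7) - 15732) = sqrt(72*(-94/7)*(-7/3377) - 15732) = sqrt(6768/3377 - 15732) = sqrt(-53120196/3377) = 6*I*sqrt(4982969497)/3377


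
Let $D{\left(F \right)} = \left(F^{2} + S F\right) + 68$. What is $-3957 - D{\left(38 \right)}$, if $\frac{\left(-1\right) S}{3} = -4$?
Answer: $-5925$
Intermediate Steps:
$S = 12$ ($S = \left(-3\right) \left(-4\right) = 12$)
$D{\left(F \right)} = 68 + F^{2} + 12 F$ ($D{\left(F \right)} = \left(F^{2} + 12 F\right) + 68 = 68 + F^{2} + 12 F$)
$-3957 - D{\left(38 \right)} = -3957 - \left(68 + 38^{2} + 12 \cdot 38\right) = -3957 - \left(68 + 1444 + 456\right) = -3957 - 1968 = -5925$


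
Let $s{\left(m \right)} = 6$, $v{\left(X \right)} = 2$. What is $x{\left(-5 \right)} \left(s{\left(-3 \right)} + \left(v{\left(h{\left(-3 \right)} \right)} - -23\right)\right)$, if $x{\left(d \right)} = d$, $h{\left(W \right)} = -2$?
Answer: $-155$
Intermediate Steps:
$x{\left(-5 \right)} \left(s{\left(-3 \right)} + \left(v{\left(h{\left(-3 \right)} \right)} - -23\right)\right) = - 5 \left(6 + \left(2 - -23\right)\right) = - 5 \left(6 + \left(2 + 23\right)\right) = - 5 \left(6 + 25\right) = \left(-5\right) 31 = -155$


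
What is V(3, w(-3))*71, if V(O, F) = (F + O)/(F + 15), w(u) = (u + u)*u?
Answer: 497/11 ≈ 45.182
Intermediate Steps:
w(u) = 2*u² (w(u) = (2*u)*u = 2*u²)
V(O, F) = (F + O)/(15 + F)
V(3, w(-3))*71 = ((2*(-3)² + 3)/(15 + 2*(-3)²))*71 = ((2*9 + 3)/(15 + 2*9))*71 = ((18 + 3)/(15 + 18))*71 = (21/33)*71 = ((1/33)*21)*71 = (7/11)*71 = 497/11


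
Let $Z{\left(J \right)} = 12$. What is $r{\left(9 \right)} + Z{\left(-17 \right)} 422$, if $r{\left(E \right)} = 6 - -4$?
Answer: $5074$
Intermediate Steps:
$r{\left(E \right)} = 10$ ($r{\left(E \right)} = 6 + 4 = 10$)
$r{\left(9 \right)} + Z{\left(-17 \right)} 422 = 10 + 12 \cdot 422 = 10 + 5064 = 5074$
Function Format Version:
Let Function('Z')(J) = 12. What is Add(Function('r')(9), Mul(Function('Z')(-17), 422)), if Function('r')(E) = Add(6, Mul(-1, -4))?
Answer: 5074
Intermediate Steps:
Function('r')(E) = 10 (Function('r')(E) = Add(6, 4) = 10)
Add(Function('r')(9), Mul(Function('Z')(-17), 422)) = Add(10, Mul(12, 422)) = Add(10, 5064) = 5074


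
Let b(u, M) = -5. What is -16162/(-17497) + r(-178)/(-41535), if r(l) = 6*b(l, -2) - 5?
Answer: 134380213/145347579 ≈ 0.92454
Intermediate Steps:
r(l) = -35 (r(l) = 6*(-5) - 5 = -30 - 5 = -35)
-16162/(-17497) + r(-178)/(-41535) = -16162/(-17497) - 35/(-41535) = -16162*(-1/17497) - 35*(-1/41535) = 16162/17497 + 7/8307 = 134380213/145347579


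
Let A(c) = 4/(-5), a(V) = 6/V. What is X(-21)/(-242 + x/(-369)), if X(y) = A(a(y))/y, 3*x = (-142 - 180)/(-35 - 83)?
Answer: -87084/553206745 ≈ -0.00015742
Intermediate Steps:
A(c) = -4/5 (A(c) = 4*(-1/5) = -4/5)
x = 161/177 (x = ((-142 - 180)/(-35 - 83))/3 = (-322/(-118))/3 = (-322*(-1/118))/3 = (1/3)*(161/59) = 161/177 ≈ 0.90960)
X(y) = -4/(5*y)
X(-21)/(-242 + x/(-369)) = (-4/5/(-21))/(-242 + (161/177)/(-369)) = (-4/5*(-1/21))/(-242 + (161/177)*(-1/369)) = 4/(105*(-242 - 161/65313)) = 4/(105*(-15805907/65313)) = (4/105)*(-65313/15805907) = -87084/553206745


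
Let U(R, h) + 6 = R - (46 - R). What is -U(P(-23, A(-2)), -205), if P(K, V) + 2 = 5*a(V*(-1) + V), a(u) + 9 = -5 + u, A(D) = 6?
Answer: 196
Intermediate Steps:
a(u) = -14 + u (a(u) = -9 + (-5 + u) = -14 + u)
P(K, V) = -72 (P(K, V) = -2 + 5*(-14 + (V*(-1) + V)) = -2 + 5*(-14 + (-V + V)) = -2 + 5*(-14 + 0) = -2 + 5*(-14) = -2 - 70 = -72)
U(R, h) = -52 + 2*R (U(R, h) = -6 + (R - (46 - R)) = -6 + (R + (-46 + R)) = -6 + (-46 + 2*R) = -52 + 2*R)
-U(P(-23, A(-2)), -205) = -(-52 + 2*(-72)) = -(-52 - 144) = -1*(-196) = 196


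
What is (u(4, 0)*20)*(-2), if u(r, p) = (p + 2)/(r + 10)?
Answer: -40/7 ≈ -5.7143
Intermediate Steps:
u(r, p) = (2 + p)/(10 + r)
(u(4, 0)*20)*(-2) = (((2 + 0)/(10 + 4))*20)*(-2) = ((2/14)*20)*(-2) = (((1/14)*2)*20)*(-2) = ((1/7)*20)*(-2) = (20/7)*(-2) = -40/7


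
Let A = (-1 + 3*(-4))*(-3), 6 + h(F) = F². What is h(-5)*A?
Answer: 741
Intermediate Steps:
h(F) = -6 + F²
A = 39 (A = (-1 - 12)*(-3) = -13*(-3) = 39)
h(-5)*A = (-6 + (-5)²)*39 = (-6 + 25)*39 = 19*39 = 741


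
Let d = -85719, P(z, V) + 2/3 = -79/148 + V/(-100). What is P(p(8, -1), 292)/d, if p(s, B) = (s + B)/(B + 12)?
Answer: 45737/951480900 ≈ 4.8069e-5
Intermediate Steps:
p(s, B) = (B + s)/(12 + B)
P(z, V) = -533/444 - V/100 (P(z, V) = -2/3 + (-79/148 + V/(-100)) = -2/3 + (-79*1/148 + V*(-1/100)) = -2/3 + (-79/148 - V/100) = -533/444 - V/100)
P(p(8, -1), 292)/d = (-533/444 - 1/100*292)/(-85719) = (-533/444 - 73/25)*(-1/85719) = -45737/11100*(-1/85719) = 45737/951480900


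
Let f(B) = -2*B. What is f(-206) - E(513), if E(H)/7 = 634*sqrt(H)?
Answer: 412 - 13314*sqrt(57) ≈ -1.0011e+5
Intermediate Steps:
E(H) = 4438*sqrt(H) (E(H) = 7*(634*sqrt(H)) = 4438*sqrt(H))
f(-206) - E(513) = -2*(-206) - 4438*sqrt(513) = 412 - 4438*3*sqrt(57) = 412 - 13314*sqrt(57)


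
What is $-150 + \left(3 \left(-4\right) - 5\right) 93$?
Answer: $-1731$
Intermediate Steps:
$-150 + \left(3 \left(-4\right) - 5\right) 93 = -150 + \left(-12 - 5\right) 93 = -150 - 1581 = -1731$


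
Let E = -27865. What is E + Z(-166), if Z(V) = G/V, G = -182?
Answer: -2312704/83 ≈ -27864.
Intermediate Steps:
Z(V) = -182/V
E + Z(-166) = -27865 - 182/(-166) = -27865 - 182*(-1/166) = -27865 + 91/83 = -2312704/83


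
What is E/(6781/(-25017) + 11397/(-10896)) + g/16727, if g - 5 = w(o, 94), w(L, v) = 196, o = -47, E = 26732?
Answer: -40628456230646841/2001689563225 ≈ -20297.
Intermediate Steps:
g = 201 (g = 5 + 196 = 201)
E/(6781/(-25017) + 11397/(-10896)) + g/16727 = 26732/(6781/(-25017) + 11397/(-10896)) + 201/16727 = 26732/(6781*(-1/25017) + 11397*(-1/10896)) + 201*(1/16727) = 26732/(-6781/25017 - 3799/3632) + 201/16727 = 26732/(-119668175/90861744) + 201/16727 = 26732*(-90861744/119668175) + 201/16727 = -2428916140608/119668175 + 201/16727 = -40628456230646841/2001689563225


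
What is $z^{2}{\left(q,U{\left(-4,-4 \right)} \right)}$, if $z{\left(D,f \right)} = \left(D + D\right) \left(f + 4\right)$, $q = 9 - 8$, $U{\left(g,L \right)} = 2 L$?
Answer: $64$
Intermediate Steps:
$q = 1$
$z{\left(D,f \right)} = 2 D \left(4 + f\right)$
$z^{2}{\left(q,U{\left(-4,-4 \right)} \right)} = \left(2 \cdot 1 \left(4 + 2 \left(-4\right)\right)\right)^{2} = \left(2 \cdot 1 \left(4 - 8\right)\right)^{2} = \left(2 \cdot 1 \left(-4\right)\right)^{2} = \left(-8\right)^{2} = 64$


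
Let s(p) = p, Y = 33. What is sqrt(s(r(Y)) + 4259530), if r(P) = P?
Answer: 11*sqrt(35203) ≈ 2063.9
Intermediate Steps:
sqrt(s(r(Y)) + 4259530) = sqrt(33 + 4259530) = sqrt(4259563) = 11*sqrt(35203)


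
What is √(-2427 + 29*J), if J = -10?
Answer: I*√2717 ≈ 52.125*I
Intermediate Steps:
√(-2427 + 29*J) = √(-2427 + 29*(-10)) = √(-2427 - 290) = √(-2717) = I*√2717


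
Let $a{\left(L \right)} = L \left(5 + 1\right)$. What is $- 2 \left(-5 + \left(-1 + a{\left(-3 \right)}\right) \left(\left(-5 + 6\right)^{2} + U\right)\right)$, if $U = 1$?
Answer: $86$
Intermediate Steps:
$a{\left(L \right)} = 6 L$ ($a{\left(L \right)} = L 6 = 6 L$)
$- 2 \left(-5 + \left(-1 + a{\left(-3 \right)}\right) \left(\left(-5 + 6\right)^{2} + U\right)\right) = - 2 \left(-5 + \left(-1 + 6 \left(-3\right)\right) \left(\left(-5 + 6\right)^{2} + 1\right)\right) = - 2 \left(-5 + \left(-1 - 18\right) \left(1^{2} + 1\right)\right) = - 2 \left(-5 - 19 \left(1 + 1\right)\right) = - 2 \left(-5 - 38\right) = \left(-2\right) \left(-43\right) = 86$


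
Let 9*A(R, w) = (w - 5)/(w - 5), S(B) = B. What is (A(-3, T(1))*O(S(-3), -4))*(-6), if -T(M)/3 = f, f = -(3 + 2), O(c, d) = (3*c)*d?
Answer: -24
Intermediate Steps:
O(c, d) = 3*c*d
f = -5 (f = -1*5 = -5)
T(M) = 15 (T(M) = -3*(-5) = 15)
A(R, w) = ⅑ (A(R, w) = ((w - 5)/(w - 5))/9 = ((-5 + w)/(-5 + w))/9 = (⅑)*1 = ⅑)
(A(-3, T(1))*O(S(-3), -4))*(-6) = ((3*(-3)*(-4))/9)*(-6) = ((⅑)*36)*(-6) = 4*(-6) = -24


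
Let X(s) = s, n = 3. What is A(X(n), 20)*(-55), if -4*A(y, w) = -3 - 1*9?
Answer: -165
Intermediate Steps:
A(y, w) = 3 (A(y, w) = -(-3 - 1*9)/4 = -(-3 - 9)/4 = -¼*(-12) = 3)
A(X(n), 20)*(-55) = 3*(-55) = -165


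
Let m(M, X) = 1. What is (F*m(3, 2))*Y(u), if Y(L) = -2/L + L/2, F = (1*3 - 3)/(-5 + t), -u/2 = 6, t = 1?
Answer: 0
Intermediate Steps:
u = -12 (u = -2*6 = -12)
F = 0 (F = (1*3 - 3)/(-5 + 1) = (3 - 3)/(-4) = 0*(-¼) = 0)
Y(L) = L/2 - 2/L (Y(L) = -2/L + L*(½) = -2/L + L/2 = L/2 - 2/L)
(F*m(3, 2))*Y(u) = (0*1)*((½)*(-12) - 2/(-12)) = 0*(-6 - 2*(-1/12)) = 0*(-6 + ⅙) = 0*(-35/6) = 0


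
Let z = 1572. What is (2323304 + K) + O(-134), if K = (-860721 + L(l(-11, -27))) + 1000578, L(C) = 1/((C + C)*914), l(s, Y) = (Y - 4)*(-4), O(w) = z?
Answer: 558685958577/226672 ≈ 2.4647e+6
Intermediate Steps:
O(w) = 1572
l(s, Y) = 16 - 4*Y (l(s, Y) = (-4 + Y)*(-4) = 16 - 4*Y)
L(C) = 1/(1828*C) (L(C) = (1/914)/(2*C) = (1/(2*C))*(1/914) = 1/(1828*C))
K = 31701665905/226672 (K = (-860721 + 1/(1828*(16 - 4*(-27)))) + 1000578 = (-860721 + 1/(1828*(16 + 108))) + 1000578 = (-860721 + (1/1828)/124) + 1000578 = (-860721 + (1/1828)*(1/124)) + 1000578 = (-860721 + 1/226672) + 1000578 = -195101350511/226672 + 1000578 = 31701665905/226672 ≈ 1.3986e+5)
(2323304 + K) + O(-134) = (2323304 + 31701665905/226672) + 1572 = 558329630193/226672 + 1572 = 558685958577/226672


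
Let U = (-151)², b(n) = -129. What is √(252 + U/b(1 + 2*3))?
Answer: √1252203/129 ≈ 8.6746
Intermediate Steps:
U = 22801
√(252 + U/b(1 + 2*3)) = √(252 + 22801/(-129)) = √(252 + 22801*(-1/129)) = √(252 - 22801/129) = √(9707/129) = √1252203/129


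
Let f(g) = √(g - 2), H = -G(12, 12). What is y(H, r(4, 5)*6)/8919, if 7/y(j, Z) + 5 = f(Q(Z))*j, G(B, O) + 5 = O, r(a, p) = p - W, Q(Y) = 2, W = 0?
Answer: -7/44595 ≈ -0.00015697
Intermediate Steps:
r(a, p) = p (r(a, p) = p - 1*0 = p + 0 = p)
G(B, O) = -5 + O
H = -7 (H = -(-5 + 12) = -1*7 = -7)
f(g) = √(-2 + g)
y(j, Z) = -7/5 (y(j, Z) = 7/(-5 + √(-2 + 2)*j) = 7/(-5 + √0*j) = 7/(-5 + 0*j) = 7/(-5 + 0) = 7/(-5) = 7*(-⅕) = -7/5)
y(H, r(4, 5)*6)/8919 = -7/5/8919 = -7/5*1/8919 = -7/44595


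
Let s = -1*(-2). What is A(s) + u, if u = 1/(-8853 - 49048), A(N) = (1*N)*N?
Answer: 231603/57901 ≈ 4.0000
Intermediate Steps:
s = 2
A(N) = N² (A(N) = N*N = N²)
u = -1/57901 (u = 1/(-57901) = -1/57901 ≈ -1.7271e-5)
A(s) + u = 2² - 1/57901 = 4 - 1/57901 = 231603/57901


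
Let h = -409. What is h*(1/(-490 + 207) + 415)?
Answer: -48034596/283 ≈ -1.6973e+5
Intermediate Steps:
h*(1/(-490 + 207) + 415) = -409*(1/(-490 + 207) + 415) = -409*(1/(-283) + 415) = -409*(-1/283 + 415) = -409*117444/283 = -48034596/283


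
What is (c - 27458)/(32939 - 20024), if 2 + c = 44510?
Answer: 3410/2583 ≈ 1.3202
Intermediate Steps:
c = 44508 (c = -2 + 44510 = 44508)
(c - 27458)/(32939 - 20024) = (44508 - 27458)/(32939 - 20024) = 17050/12915 = 17050*(1/12915) = 3410/2583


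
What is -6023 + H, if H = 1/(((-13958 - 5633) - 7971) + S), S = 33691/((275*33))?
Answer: -1506300866632/250091459 ≈ -6023.0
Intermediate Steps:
S = 33691/9075 ≈ 3.7125
H = -9075/250091459 (H = 1/(((-13958 - 5633) - 7971) + 33691/9075) = 1/((-19591 - 7971) + 33691/9075) = 1/(-27562 + 33691/9075) = 1/(-250091459/9075) = -9075/250091459 ≈ -3.6287e-5)
-6023 + H = -6023 - 9075/250091459 = -1506300866632/250091459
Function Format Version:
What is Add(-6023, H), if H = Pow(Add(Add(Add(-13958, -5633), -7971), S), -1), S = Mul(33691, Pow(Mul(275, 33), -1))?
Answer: Rational(-1506300866632, 250091459) ≈ -6023.0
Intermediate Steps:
S = Rational(33691, 9075) (S = Mul(33691, Pow(9075, -1)) = Mul(33691, Rational(1, 9075)) = Rational(33691, 9075) ≈ 3.7125)
H = Rational(-9075, 250091459) (H = Pow(Add(Add(Add(-13958, -5633), -7971), Rational(33691, 9075)), -1) = Pow(Add(Add(-19591, -7971), Rational(33691, 9075)), -1) = Pow(Add(-27562, Rational(33691, 9075)), -1) = Pow(Rational(-250091459, 9075), -1) = Rational(-9075, 250091459) ≈ -3.6287e-5)
Add(-6023, H) = Add(-6023, Rational(-9075, 250091459)) = Rational(-1506300866632, 250091459)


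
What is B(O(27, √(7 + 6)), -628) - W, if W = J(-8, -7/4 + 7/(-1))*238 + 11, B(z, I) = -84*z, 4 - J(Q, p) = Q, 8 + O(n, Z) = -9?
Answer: -1439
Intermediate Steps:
O(n, Z) = -17 (O(n, Z) = -8 - 9 = -17)
J(Q, p) = 4 - Q
W = 2867 (W = (4 - 1*(-8))*238 + 11 = (4 + 8)*238 + 11 = 12*238 + 11 = 2856 + 11 = 2867)
B(O(27, √(7 + 6)), -628) - W = -84*(-17) - 1*2867 = 1428 - 2867 = -1439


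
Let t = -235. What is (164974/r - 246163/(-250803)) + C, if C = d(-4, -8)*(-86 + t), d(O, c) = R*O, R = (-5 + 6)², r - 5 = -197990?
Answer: 21254892812551/16551743985 ≈ 1284.1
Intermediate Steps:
r = -197985 (r = 5 - 197990 = -197985)
R = 1 (R = 1² = 1)
d(O, c) = O (d(O, c) = 1*O = O)
C = 1284 (C = -4*(-86 - 235) = -4*(-321) = 1284)
(164974/r - 246163/(-250803)) + C = (164974/(-197985) - 246163/(-250803)) + 1284 = (164974*(-1/197985) - 246163*(-1/250803)) + 1284 = (-164974/197985 + 246163/250803) + 1284 = 2453535811/16551743985 + 1284 = 21254892812551/16551743985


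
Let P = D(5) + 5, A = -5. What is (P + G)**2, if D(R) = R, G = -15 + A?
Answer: 100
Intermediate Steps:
G = -20 (G = -15 - 5 = -20)
P = 10 (P = 5 + 5 = 10)
(P + G)**2 = (10 - 20)**2 = (-10)**2 = 100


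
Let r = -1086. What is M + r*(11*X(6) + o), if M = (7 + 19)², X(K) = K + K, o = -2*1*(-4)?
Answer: -151364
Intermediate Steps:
o = 8 (o = -2*(-4) = 8)
X(K) = 2*K
M = 676 (M = 26² = 676)
M + r*(11*X(6) + o) = 676 - 1086*(11*(2*6) + 8) = 676 - 1086*(11*12 + 8) = 676 - 1086*(132 + 8) = 676 - 1086*140 = 676 - 152040 = -151364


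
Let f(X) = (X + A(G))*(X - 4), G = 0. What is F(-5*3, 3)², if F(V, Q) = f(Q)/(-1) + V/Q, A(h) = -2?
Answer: 16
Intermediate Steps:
f(X) = (-4 + X)*(-2 + X) (f(X) = (X - 2)*(X - 4) = (-2 + X)*(-4 + X) = (-4 + X)*(-2 + X))
F(V, Q) = -8 - Q² + 6*Q + V/Q (F(V, Q) = (8 + Q² - 6*Q)/(-1) + V/Q = (8 + Q² - 6*Q)*(-1) + V/Q = (-8 - Q² + 6*Q) + V/Q = -8 - Q² + 6*Q + V/Q)
F(-5*3, 3)² = (-8 - 1*3² + 6*3 - 5*3/3)² = (-8 - 1*9 + 18 - 15*⅓)² = (-8 - 9 + 18 - 5)² = (-4)² = 16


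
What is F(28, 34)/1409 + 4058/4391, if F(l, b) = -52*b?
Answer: -2045566/6186919 ≈ -0.33063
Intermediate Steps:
F(28, 34)/1409 + 4058/4391 = -52*34/1409 + 4058/4391 = -1768*1/1409 + 4058*(1/4391) = -1768/1409 + 4058/4391 = -2045566/6186919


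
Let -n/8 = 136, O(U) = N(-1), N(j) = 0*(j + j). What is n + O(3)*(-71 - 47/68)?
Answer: -1088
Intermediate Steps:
N(j) = 0 (N(j) = 0*(2*j) = 0)
O(U) = 0
n = -1088 (n = -8*136 = -1088)
n + O(3)*(-71 - 47/68) = -1088 + 0*(-71 - 47/68) = -1088 + 0*(-4875/68) = -1088 + 0 = -1088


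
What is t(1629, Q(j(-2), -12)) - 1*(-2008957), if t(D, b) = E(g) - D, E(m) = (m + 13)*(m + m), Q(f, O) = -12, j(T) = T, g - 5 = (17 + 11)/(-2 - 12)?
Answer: 2007424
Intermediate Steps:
g = 3 (g = 5 + (17 + 11)/(-2 - 12) = 5 + 28/(-14) = 5 + 28*(-1/14) = 5 - 2 = 3)
E(m) = 2*m*(13 + m) (E(m) = (13 + m)*(2*m) = 2*m*(13 + m))
t(D, b) = 96 - D (t(D, b) = 2*3*(13 + 3) - D = 2*3*16 - D = 96 - D)
t(1629, Q(j(-2), -12)) - 1*(-2008957) = (96 - 1*1629) - 1*(-2008957) = (96 - 1629) + 2008957 = -1533 + 2008957 = 2007424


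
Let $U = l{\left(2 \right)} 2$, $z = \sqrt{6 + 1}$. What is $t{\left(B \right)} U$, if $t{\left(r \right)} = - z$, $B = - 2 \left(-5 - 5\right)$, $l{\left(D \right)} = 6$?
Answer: $- 12 \sqrt{7} \approx -31.749$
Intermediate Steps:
$B = 20$ ($B = \left(-2\right) \left(-10\right) = 20$)
$z = \sqrt{7} \approx 2.6458$
$U = 12$ ($U = 6 \cdot 2 = 12$)
$t{\left(r \right)} = - \sqrt{7}$
$t{\left(B \right)} U = - \sqrt{7} \cdot 12 = - 12 \sqrt{7}$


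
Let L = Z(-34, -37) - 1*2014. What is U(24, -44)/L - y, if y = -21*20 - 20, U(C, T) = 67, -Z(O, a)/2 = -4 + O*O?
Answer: 1899853/4318 ≈ 439.98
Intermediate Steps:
Z(O, a) = 8 - 2*O² (Z(O, a) = -2*(-4 + O*O) = -2*(-4 + O²) = 8 - 2*O²)
L = -4318 (L = (8 - 2*(-34)²) - 1*2014 = (8 - 2*1156) - 2014 = (8 - 2312) - 2014 = -2304 - 2014 = -4318)
y = -440 (y = -420 - 20 = -440)
U(24, -44)/L - y = 67/(-4318) - 1*(-440) = 67*(-1/4318) + 440 = -67/4318 + 440 = 1899853/4318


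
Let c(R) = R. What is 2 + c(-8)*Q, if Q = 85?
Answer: -678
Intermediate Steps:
2 + c(-8)*Q = 2 - 8*85 = 2 - 680 = -678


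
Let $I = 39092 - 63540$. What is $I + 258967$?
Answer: $234519$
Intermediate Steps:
$I = -24448$
$I + 258967 = -24448 + 258967 = 234519$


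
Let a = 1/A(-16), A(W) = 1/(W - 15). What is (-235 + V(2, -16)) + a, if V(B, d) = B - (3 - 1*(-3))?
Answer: -270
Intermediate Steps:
A(W) = 1/(-15 + W)
V(B, d) = -6 + B (V(B, d) = B - (3 + 3) = B - 1*6 = B - 6 = -6 + B)
a = -31 (a = 1/(1/(-15 - 16)) = 1/(1/(-31)) = 1/(-1/31) = -31)
(-235 + V(2, -16)) + a = (-235 + (-6 + 2)) - 31 = (-235 - 4) - 31 = -239 - 31 = -270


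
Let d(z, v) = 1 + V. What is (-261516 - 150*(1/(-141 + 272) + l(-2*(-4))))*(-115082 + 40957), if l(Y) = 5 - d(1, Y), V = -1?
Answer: 2546712328500/131 ≈ 1.9441e+10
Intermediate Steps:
d(z, v) = 0 (d(z, v) = 1 - 1 = 0)
l(Y) = 5 (l(Y) = 5 - 1*0 = 5 + 0 = 5)
(-261516 - 150*(1/(-141 + 272) + l(-2*(-4))))*(-115082 + 40957) = (-261516 - 150*(1/(-141 + 272) + 5))*(-115082 + 40957) = (-261516 - 150*(1/131 + 5))*(-74125) = (-261516 - 150*656/131)*(-74125) = (-261516 - 98400/131)*(-74125) = -34356996/131*(-74125) = 2546712328500/131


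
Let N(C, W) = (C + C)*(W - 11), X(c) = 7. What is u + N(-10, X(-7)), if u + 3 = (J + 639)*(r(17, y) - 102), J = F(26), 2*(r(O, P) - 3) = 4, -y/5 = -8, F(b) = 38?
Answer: -65592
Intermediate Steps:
y = 40 (y = -5*(-8) = 40)
r(O, P) = 5 (r(O, P) = 3 + (½)*4 = 3 + 2 = 5)
N(C, W) = 2*C*(-11 + W) (N(C, W) = (2*C)*(-11 + W) = 2*C*(-11 + W))
J = 38
u = -65672 (u = -3 + (38 + 639)*(5 - 102) = -3 + 677*(-97) = -3 - 65669 = -65672)
u + N(-10, X(-7)) = -65672 + 2*(-10)*(-11 + 7) = -65672 + 2*(-10)*(-4) = -65672 + 80 = -65592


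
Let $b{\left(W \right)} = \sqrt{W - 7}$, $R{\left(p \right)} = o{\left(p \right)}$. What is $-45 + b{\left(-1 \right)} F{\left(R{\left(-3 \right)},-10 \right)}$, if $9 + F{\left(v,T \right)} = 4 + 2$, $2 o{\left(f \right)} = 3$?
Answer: $-45 - 6 i \sqrt{2} \approx -45.0 - 8.4853 i$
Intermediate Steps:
$o{\left(f \right)} = \frac{3}{2}$ ($o{\left(f \right)} = \frac{1}{2} \cdot 3 = \frac{3}{2}$)
$R{\left(p \right)} = \frac{3}{2}$
$F{\left(v,T \right)} = -3$ ($F{\left(v,T \right)} = -9 + \left(4 + 2\right) = -9 + 6 = -3$)
$b{\left(W \right)} = \sqrt{-7 + W}$
$-45 + b{\left(-1 \right)} F{\left(R{\left(-3 \right)},-10 \right)} = -45 + \sqrt{-7 - 1} \left(-3\right) = -45 + \sqrt{-8} \left(-3\right) = -45 + 2 i \sqrt{2} \left(-3\right) = -45 - 6 i \sqrt{2}$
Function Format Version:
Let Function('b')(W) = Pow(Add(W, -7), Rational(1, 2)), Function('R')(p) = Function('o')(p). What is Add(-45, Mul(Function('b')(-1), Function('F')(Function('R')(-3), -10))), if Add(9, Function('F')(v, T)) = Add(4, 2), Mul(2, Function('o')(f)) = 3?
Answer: Add(-45, Mul(-6, I, Pow(2, Rational(1, 2)))) ≈ Add(-45.000, Mul(-8.4853, I))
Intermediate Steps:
Function('o')(f) = Rational(3, 2) (Function('o')(f) = Mul(Rational(1, 2), 3) = Rational(3, 2))
Function('R')(p) = Rational(3, 2)
Function('F')(v, T) = -3 (Function('F')(v, T) = Add(-9, Add(4, 2)) = Add(-9, 6) = -3)
Function('b')(W) = Pow(Add(-7, W), Rational(1, 2))
Add(-45, Mul(Function('b')(-1), Function('F')(Function('R')(-3), -10))) = Add(-45, Mul(Pow(Add(-7, -1), Rational(1, 2)), -3)) = Add(-45, Mul(Pow(-8, Rational(1, 2)), -3)) = Add(-45, Mul(Mul(2, I, Pow(2, Rational(1, 2))), -3)) = Add(-45, Mul(-6, I, Pow(2, Rational(1, 2))))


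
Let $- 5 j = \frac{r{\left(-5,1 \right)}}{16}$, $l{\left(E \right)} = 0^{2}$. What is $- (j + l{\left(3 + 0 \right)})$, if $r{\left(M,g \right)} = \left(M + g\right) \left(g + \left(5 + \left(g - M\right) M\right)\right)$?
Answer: $\frac{6}{5} \approx 1.2$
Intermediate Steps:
$l{\left(E \right)} = 0$
$r{\left(M,g \right)} = \left(M + g\right) \left(5 + g + M \left(g - M\right)\right)$ ($r{\left(M,g \right)} = \left(M + g\right) \left(g + \left(5 + M \left(g - M\right)\right)\right) = \left(M + g\right) \left(5 + g + M \left(g - M\right)\right)$)
$j = - \frac{6}{5}$ ($j = - \frac{\left(1^{2} - \left(-5\right)^{3} + 5 \left(-5\right) + 5 \cdot 1 - 5 - 5 \cdot 1^{2}\right) \frac{1}{16}}{5} = - \frac{\left(1 - -125 - 25 + 5 - 5 - 5\right) \frac{1}{16}}{5} = - \frac{\left(1 + 125 - 25 + 5 - 5 - 5\right) \frac{1}{16}}{5} = - \frac{96 \cdot \frac{1}{16}}{5} = \left(- \frac{1}{5}\right) 6 = - \frac{6}{5} \approx -1.2$)
$- (j + l{\left(3 + 0 \right)}) = - (- \frac{6}{5} + 0) = \left(-1\right) \left(- \frac{6}{5}\right) = \frac{6}{5}$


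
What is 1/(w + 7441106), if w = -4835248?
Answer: 1/2605858 ≈ 3.8375e-7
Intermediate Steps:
1/(w + 7441106) = 1/(-4835248 + 7441106) = 1/2605858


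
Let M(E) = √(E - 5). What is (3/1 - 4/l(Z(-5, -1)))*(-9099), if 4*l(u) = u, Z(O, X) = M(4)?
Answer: -27297 - 145584*I ≈ -27297.0 - 1.4558e+5*I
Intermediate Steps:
M(E) = √(-5 + E)
Z(O, X) = I (Z(O, X) = √(-5 + 4) = √(-1) = I)
l(u) = u/4
(3/1 - 4/l(Z(-5, -1)))*(-9099) = (3/1 - 4*(-4*I))*(-9099) = (3*1 - (-16)*I)*(-9099) = (3 + 16*I)*(-9099) = -27297 - 145584*I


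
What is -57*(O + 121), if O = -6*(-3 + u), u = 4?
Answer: -6555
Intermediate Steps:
O = -6 (O = -6*(-3 + 4) = -6*1 = -6)
-57*(O + 121) = -57*(-6 + 121) = -57*115 = -6555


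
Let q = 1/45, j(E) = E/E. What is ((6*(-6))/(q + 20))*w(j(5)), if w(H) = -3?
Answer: 4860/901 ≈ 5.3940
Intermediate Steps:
j(E) = 1
q = 1/45 (q = 1*(1/45) = 1/45 ≈ 0.022222)
((6*(-6))/(q + 20))*w(j(5)) = ((6*(-6))/(1/45 + 20))*(-3) = -36/901/45*(-3) = -36*45/901*(-3) = -1620/901*(-3) = 4860/901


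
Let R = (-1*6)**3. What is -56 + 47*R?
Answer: -10208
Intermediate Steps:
R = -216 (R = (-6)**3 = -216)
-56 + 47*R = -56 + 47*(-216) = -56 - 10152 = -10208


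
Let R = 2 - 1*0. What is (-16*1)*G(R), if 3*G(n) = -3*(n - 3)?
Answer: -16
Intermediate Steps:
R = 2 (R = 2 + 0 = 2)
G(n) = 3 - n (G(n) = (-3*(n - 3))/3 = (-3*(-3 + n))/3 = (9 - 3*n)/3 = 3 - n)
(-16*1)*G(R) = (-16*1)*(3 - 1*2) = -16*(3 - 2) = -16*1 = -16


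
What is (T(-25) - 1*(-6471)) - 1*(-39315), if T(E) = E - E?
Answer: 45786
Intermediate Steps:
T(E) = 0
(T(-25) - 1*(-6471)) - 1*(-39315) = (0 - 1*(-6471)) - 1*(-39315) = (0 + 6471) + 39315 = 6471 + 39315 = 45786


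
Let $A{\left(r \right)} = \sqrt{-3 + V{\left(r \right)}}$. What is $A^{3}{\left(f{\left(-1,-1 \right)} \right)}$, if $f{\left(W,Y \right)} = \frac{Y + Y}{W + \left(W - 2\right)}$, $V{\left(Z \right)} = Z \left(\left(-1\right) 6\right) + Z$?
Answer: $- \frac{11 i \sqrt{22}}{4} \approx - 12.899 i$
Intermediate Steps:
$V{\left(Z \right)} = - 5 Z$ ($V{\left(Z \right)} = Z \left(-6\right) + Z = - 6 Z + Z = - 5 Z$)
$f{\left(W,Y \right)} = \frac{2 Y}{-2 + 2 W}$ ($f{\left(W,Y \right)} = \frac{2 Y}{W + \left(-2 + W\right)} = \frac{2 Y}{-2 + 2 W}$)
$A{\left(r \right)} = \sqrt{-3 - 5 r}$
$A^{3}{\left(f{\left(-1,-1 \right)} \right)} = \left(\sqrt{-3 - 5 \left(- \frac{1}{-1 - 1}\right)}\right)^{3} = \left(\sqrt{-3 - 5 \left(- \frac{1}{-2}\right)}\right)^{3} = \left(\sqrt{-3 - 5 \left(\left(-1\right) \left(- \frac{1}{2}\right)\right)}\right)^{3} = \left(\sqrt{-3 - \frac{5}{2}}\right)^{3} = \left(\sqrt{- \frac{11}{2}}\right)^{3} = \left(\frac{i \sqrt{22}}{2}\right)^{3} = - \frac{11 i \sqrt{22}}{4}$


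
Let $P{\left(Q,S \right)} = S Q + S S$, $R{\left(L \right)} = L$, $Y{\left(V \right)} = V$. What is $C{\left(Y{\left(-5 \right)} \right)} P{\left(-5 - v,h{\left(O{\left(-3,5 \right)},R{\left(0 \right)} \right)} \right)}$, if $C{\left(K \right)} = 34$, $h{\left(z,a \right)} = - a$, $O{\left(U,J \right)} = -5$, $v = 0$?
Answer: $0$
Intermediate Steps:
$P{\left(Q,S \right)} = S^{2} + Q S$ ($P{\left(Q,S \right)} = Q S + S^{2} = S^{2} + Q S$)
$C{\left(Y{\left(-5 \right)} \right)} P{\left(-5 - v,h{\left(O{\left(-3,5 \right)},R{\left(0 \right)} \right)} \right)} = 34 \left(-1\right) 0 \left(\left(-5 - 0\right) - 0\right) = 34 \cdot 0 \left(\left(-5 + 0\right) + 0\right) = 34 \cdot 0 \left(-5 + 0\right) = 34 \cdot 0 \left(-5\right) = 34 \cdot 0 = 0$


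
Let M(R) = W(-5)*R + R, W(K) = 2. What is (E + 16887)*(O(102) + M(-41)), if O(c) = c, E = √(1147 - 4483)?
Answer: -354627 - 42*I*√834 ≈ -3.5463e+5 - 1212.9*I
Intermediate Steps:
E = 2*I*√834 (E = √(-3336) = 2*I*√834 ≈ 57.758*I)
M(R) = 3*R (M(R) = 2*R + R = 3*R)
(E + 16887)*(O(102) + M(-41)) = (2*I*√834 + 16887)*(102 + 3*(-41)) = (16887 + 2*I*√834)*(102 - 123) = (16887 + 2*I*√834)*(-21) = -354627 - 42*I*√834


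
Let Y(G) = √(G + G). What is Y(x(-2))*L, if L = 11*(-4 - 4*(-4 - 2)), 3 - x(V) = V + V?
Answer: 220*√14 ≈ 823.17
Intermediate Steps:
x(V) = 3 - 2*V (x(V) = 3 - (V + V) = 3 - 2*V)
Y(G) = √2*√G (Y(G) = √(2*G) = √2*√G)
L = 220 (L = 11*(-4 - 4*(-6)) = 11*(-4 + 24) = 11*20 = 220)
Y(x(-2))*L = (√2*√(3 - 2*(-2)))*220 = (√2*√(3 + 4))*220 = (√2*√7)*220 = √14*220 = 220*√14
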